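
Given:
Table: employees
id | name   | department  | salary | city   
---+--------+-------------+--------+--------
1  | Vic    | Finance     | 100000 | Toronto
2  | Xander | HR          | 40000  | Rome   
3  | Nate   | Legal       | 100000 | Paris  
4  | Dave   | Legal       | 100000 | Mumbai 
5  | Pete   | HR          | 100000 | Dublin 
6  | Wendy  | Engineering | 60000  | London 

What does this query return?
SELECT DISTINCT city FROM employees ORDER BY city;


All 'city' values (row order): Toronto, Rome, Paris, Mumbai, Dublin, London
Removing duplicates leaves 6 unique value(s).

6 values:
Dublin
London
Mumbai
Paris
Rome
Toronto


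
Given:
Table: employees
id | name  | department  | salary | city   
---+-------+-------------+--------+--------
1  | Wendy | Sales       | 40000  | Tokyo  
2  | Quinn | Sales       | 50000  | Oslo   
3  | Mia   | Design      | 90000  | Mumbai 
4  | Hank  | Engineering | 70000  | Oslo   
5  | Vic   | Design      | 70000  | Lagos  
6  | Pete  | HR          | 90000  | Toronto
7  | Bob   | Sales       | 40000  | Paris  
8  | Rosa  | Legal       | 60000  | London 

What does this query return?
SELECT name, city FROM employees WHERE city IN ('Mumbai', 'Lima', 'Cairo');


Filtering: city IN ('Mumbai', 'Lima', 'Cairo')
Matching: 1 rows

1 rows:
Mia, Mumbai


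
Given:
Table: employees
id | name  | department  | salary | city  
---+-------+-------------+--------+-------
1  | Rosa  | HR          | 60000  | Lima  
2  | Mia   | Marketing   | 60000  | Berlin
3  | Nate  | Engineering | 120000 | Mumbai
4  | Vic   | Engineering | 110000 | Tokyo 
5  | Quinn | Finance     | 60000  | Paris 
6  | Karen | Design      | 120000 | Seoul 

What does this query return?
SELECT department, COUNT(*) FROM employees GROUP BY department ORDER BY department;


Assigning each row to its department group:
  Rosa -> HR
  Mia -> Marketing
  Nate -> Engineering
  Vic -> Engineering
  Quinn -> Finance
  Karen -> Design


5 groups:
Design, 1
Engineering, 2
Finance, 1
HR, 1
Marketing, 1


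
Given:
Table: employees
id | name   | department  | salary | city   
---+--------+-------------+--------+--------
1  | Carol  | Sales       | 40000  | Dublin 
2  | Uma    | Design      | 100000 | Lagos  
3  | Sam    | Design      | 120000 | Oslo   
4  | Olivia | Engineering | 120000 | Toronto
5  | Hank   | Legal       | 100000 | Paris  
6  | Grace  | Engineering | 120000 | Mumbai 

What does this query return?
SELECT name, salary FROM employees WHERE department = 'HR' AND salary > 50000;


Filtering: department = 'HR' AND salary > 50000
Matching: 0 rows

Empty result set (0 rows)


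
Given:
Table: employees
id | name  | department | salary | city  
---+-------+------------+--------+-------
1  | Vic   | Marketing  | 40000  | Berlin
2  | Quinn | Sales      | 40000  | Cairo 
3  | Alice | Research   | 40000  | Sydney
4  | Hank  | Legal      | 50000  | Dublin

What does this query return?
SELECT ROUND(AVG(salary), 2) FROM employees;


SUM(salary) = 170000
COUNT = 4
ROUND(AVG, 2) = ROUND(170000 / 4, 2) = 42500.0

42500.0


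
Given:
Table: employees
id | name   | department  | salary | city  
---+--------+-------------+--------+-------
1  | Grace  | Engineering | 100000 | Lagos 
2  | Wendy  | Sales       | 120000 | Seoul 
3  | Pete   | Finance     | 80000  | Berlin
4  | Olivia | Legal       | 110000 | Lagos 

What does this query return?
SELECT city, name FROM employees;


Projecting columns: city, name

4 rows:
Lagos, Grace
Seoul, Wendy
Berlin, Pete
Lagos, Olivia


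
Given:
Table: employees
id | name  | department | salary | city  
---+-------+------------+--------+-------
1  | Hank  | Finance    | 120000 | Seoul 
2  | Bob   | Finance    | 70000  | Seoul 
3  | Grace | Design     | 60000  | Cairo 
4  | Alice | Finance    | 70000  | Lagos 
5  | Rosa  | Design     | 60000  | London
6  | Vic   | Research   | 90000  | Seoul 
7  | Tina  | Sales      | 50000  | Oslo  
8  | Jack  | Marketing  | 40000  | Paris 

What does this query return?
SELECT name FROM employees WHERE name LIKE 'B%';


LIKE 'B%' matches names starting with 'B'
Matching: 1

1 rows:
Bob


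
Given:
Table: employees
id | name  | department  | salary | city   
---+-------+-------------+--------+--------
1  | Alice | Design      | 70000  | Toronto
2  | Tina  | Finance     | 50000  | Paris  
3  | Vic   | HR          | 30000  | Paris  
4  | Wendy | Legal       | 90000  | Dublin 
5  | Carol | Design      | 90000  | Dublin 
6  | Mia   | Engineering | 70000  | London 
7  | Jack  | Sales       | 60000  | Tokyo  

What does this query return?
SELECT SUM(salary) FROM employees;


SUM(salary) = 70000 + 50000 + 30000 + 90000 + 90000 + 70000 + 60000 = 460000

460000


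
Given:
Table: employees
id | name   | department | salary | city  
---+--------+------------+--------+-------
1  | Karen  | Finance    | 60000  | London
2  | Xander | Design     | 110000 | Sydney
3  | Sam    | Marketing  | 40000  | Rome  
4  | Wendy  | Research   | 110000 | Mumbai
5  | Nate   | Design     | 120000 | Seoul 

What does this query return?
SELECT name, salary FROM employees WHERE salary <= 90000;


Filtering: salary <= 90000
Matching: 2 rows

2 rows:
Karen, 60000
Sam, 40000


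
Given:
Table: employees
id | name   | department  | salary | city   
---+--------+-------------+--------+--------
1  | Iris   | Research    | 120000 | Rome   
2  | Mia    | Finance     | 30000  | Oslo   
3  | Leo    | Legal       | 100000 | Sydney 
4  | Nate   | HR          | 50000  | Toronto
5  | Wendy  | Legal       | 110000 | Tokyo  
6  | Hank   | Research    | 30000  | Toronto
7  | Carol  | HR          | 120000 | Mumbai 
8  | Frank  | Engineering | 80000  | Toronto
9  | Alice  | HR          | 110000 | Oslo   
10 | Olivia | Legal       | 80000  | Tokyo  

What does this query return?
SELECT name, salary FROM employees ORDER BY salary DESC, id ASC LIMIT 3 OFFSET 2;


Sort by salary DESC (id ASC tiebreak), then skip 2 and take 3
Rows 3 through 5

3 rows:
Wendy, 110000
Alice, 110000
Leo, 100000


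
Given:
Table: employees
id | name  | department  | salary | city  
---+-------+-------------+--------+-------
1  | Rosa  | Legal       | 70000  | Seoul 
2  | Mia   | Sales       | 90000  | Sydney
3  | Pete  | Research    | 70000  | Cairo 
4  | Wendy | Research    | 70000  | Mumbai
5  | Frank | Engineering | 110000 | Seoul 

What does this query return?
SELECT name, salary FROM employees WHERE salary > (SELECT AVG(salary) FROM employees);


Subquery: AVG(salary) = 82000.0
Filtering: salary > 82000.0
  Mia (90000) -> MATCH
  Frank (110000) -> MATCH


2 rows:
Mia, 90000
Frank, 110000


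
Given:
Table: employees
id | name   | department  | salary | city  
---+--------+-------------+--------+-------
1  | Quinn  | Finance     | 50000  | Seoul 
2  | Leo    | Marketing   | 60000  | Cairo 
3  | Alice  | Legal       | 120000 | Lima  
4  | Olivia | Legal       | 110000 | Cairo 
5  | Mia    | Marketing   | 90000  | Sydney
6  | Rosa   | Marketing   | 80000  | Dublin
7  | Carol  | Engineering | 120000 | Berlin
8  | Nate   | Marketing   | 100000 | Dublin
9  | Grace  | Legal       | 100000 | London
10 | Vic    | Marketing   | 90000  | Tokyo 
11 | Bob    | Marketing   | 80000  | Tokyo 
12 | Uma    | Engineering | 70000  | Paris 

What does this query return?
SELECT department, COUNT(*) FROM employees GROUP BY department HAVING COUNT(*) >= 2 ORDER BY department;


Groups with count >= 2:
  Engineering: 2 -> PASS
  Legal: 3 -> PASS
  Marketing: 6 -> PASS
  Finance: 1 -> filtered out


3 groups:
Engineering, 2
Legal, 3
Marketing, 6


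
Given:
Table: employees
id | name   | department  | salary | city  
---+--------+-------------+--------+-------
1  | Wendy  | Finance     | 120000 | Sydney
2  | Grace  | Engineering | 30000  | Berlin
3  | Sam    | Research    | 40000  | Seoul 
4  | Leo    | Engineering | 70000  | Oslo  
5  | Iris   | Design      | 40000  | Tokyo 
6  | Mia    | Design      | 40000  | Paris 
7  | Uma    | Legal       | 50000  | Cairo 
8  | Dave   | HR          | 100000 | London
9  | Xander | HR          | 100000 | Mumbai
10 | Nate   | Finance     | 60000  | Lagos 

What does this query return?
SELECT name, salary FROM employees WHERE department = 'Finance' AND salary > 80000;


Filtering: department = 'Finance' AND salary > 80000
Matching: 1 rows

1 rows:
Wendy, 120000


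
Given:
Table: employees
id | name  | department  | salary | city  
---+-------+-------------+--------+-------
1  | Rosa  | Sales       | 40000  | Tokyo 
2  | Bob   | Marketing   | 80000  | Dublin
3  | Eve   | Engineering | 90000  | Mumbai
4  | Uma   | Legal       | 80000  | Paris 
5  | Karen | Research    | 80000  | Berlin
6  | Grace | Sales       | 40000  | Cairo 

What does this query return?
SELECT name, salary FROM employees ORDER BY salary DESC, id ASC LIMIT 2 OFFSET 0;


Sort by salary DESC (id ASC tiebreak), then skip 0 and take 2
Rows 1 through 2

2 rows:
Eve, 90000
Bob, 80000


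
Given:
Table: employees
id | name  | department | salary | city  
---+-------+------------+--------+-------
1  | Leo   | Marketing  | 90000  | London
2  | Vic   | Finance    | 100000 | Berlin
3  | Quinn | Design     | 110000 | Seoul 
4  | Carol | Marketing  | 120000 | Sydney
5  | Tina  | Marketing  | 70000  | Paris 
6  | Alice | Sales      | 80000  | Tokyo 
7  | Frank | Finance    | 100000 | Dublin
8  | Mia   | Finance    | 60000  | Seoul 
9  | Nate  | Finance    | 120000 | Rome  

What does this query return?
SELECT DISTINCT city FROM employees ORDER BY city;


All 'city' values (row order): London, Berlin, Seoul, Sydney, Paris, Tokyo, Dublin, Seoul, Rome
Removing duplicates leaves 8 unique value(s).

8 values:
Berlin
Dublin
London
Paris
Rome
Seoul
Sydney
Tokyo


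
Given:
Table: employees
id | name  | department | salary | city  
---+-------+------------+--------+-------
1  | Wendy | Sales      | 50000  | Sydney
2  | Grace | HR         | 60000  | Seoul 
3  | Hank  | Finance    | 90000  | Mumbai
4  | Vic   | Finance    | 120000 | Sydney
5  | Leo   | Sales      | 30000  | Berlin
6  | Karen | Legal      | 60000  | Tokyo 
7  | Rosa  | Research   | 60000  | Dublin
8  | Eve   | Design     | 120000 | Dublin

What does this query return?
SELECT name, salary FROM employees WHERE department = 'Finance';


Filtering: department = 'Finance'
Matching rows: 2

2 rows:
Hank, 90000
Vic, 120000


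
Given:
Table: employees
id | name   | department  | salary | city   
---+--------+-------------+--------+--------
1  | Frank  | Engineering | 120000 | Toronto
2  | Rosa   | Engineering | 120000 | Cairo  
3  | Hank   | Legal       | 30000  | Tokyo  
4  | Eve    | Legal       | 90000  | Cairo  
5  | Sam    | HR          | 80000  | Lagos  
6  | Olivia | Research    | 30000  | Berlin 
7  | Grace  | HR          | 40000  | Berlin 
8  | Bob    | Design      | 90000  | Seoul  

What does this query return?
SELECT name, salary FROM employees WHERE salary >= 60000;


Filtering: salary >= 60000
Matching: 5 rows

5 rows:
Frank, 120000
Rosa, 120000
Eve, 90000
Sam, 80000
Bob, 90000


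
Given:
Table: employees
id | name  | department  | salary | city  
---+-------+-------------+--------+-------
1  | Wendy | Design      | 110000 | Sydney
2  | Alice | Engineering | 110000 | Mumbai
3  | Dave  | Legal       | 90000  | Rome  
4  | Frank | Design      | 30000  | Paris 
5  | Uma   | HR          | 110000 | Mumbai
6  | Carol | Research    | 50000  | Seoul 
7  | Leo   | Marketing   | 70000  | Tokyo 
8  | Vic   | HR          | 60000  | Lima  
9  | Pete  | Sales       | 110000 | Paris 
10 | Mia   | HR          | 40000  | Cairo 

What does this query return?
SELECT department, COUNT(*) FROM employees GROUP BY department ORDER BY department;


Assigning each row to its department group:
  Wendy -> Design
  Alice -> Engineering
  Dave -> Legal
  Frank -> Design
  Uma -> HR
  Carol -> Research
  Leo -> Marketing
  Vic -> HR
  Pete -> Sales
  Mia -> HR


7 groups:
Design, 2
Engineering, 1
HR, 3
Legal, 1
Marketing, 1
Research, 1
Sales, 1


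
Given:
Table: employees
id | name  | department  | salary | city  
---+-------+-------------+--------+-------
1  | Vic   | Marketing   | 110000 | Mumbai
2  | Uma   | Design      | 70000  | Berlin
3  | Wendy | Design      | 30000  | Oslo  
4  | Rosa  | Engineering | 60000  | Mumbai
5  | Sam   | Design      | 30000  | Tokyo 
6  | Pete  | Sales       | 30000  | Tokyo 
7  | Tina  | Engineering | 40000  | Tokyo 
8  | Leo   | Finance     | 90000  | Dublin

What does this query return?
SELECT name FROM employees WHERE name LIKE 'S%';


LIKE 'S%' matches names starting with 'S'
Matching: 1

1 rows:
Sam


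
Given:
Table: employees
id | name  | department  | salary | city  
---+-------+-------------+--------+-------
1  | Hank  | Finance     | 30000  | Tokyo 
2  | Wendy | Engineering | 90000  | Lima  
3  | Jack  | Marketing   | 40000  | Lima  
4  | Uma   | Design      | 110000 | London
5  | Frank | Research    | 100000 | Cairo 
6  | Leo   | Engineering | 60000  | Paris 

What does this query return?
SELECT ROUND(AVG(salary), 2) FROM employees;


SUM(salary) = 430000
COUNT = 6
ROUND(AVG, 2) = ROUND(430000 / 6, 2) = 71666.67

71666.67


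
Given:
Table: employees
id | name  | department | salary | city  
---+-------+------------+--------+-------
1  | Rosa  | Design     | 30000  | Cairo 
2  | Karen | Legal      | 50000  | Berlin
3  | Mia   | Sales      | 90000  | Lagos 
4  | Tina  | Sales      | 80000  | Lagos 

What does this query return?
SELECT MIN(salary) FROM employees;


Salaries: 30000, 50000, 90000, 80000
MIN = 30000

30000


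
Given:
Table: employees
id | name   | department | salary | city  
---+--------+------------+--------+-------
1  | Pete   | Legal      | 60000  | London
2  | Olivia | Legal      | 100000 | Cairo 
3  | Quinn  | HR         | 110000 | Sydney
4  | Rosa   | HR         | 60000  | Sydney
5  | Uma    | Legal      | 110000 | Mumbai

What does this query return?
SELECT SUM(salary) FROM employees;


SUM(salary) = 60000 + 100000 + 110000 + 60000 + 110000 = 440000

440000


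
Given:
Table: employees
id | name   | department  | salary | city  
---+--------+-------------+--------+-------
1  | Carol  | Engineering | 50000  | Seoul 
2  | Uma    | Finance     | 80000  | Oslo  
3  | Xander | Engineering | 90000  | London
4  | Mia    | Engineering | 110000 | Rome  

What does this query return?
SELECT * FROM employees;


SELECT * returns all 4 rows with all columns

4 rows:
1, Carol, Engineering, 50000, Seoul
2, Uma, Finance, 80000, Oslo
3, Xander, Engineering, 90000, London
4, Mia, Engineering, 110000, Rome


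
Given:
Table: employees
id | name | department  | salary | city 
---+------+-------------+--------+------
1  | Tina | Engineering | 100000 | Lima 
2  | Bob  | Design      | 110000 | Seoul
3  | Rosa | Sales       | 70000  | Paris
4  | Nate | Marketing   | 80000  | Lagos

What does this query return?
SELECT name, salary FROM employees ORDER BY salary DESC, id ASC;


Sorting by salary DESC, then id ASC for ties

4 rows:
Bob, 110000
Tina, 100000
Nate, 80000
Rosa, 70000


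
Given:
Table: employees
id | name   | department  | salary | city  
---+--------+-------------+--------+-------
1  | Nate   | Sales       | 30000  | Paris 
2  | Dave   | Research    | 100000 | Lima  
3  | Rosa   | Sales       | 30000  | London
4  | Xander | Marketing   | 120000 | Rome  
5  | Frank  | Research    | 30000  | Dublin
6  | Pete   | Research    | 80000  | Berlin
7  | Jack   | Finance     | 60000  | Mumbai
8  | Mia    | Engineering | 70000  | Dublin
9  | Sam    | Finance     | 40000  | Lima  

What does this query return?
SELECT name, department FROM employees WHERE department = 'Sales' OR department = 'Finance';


Filtering: department = 'Sales' OR 'Finance'
Matching: 4 rows

4 rows:
Nate, Sales
Rosa, Sales
Jack, Finance
Sam, Finance


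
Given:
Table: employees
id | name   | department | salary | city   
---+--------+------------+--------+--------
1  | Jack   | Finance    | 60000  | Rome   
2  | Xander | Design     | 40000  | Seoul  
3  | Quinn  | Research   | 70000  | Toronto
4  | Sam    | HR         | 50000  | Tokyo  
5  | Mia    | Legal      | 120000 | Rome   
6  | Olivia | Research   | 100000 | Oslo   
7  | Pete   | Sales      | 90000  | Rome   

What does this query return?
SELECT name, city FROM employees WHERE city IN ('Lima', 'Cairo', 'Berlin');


Filtering: city IN ('Lima', 'Cairo', 'Berlin')
Matching: 0 rows

Empty result set (0 rows)


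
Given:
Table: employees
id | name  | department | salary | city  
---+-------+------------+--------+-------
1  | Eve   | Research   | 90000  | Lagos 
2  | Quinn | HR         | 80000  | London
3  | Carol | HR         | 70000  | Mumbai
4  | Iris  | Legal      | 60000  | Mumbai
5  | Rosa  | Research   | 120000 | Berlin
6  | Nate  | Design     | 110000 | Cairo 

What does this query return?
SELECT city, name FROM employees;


Projecting columns: city, name

6 rows:
Lagos, Eve
London, Quinn
Mumbai, Carol
Mumbai, Iris
Berlin, Rosa
Cairo, Nate


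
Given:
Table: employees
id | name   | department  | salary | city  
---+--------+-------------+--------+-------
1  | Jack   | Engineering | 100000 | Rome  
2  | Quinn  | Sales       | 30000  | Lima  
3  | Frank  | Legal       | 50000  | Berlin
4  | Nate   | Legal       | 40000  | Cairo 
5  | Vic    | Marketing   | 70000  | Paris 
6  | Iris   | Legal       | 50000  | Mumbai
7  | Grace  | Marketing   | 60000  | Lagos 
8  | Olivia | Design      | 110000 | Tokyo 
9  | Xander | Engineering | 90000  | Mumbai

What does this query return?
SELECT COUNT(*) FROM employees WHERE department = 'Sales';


Counting rows where department = 'Sales'
  Quinn -> MATCH


1


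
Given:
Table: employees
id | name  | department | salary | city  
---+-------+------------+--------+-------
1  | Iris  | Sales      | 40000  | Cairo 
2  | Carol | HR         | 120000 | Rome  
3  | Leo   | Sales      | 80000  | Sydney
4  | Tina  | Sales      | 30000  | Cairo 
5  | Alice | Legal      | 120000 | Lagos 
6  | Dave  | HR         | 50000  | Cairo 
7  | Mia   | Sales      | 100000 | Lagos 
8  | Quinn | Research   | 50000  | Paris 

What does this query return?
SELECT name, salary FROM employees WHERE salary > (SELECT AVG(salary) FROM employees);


Subquery: AVG(salary) = 73750.0
Filtering: salary > 73750.0
  Carol (120000) -> MATCH
  Leo (80000) -> MATCH
  Alice (120000) -> MATCH
  Mia (100000) -> MATCH


4 rows:
Carol, 120000
Leo, 80000
Alice, 120000
Mia, 100000


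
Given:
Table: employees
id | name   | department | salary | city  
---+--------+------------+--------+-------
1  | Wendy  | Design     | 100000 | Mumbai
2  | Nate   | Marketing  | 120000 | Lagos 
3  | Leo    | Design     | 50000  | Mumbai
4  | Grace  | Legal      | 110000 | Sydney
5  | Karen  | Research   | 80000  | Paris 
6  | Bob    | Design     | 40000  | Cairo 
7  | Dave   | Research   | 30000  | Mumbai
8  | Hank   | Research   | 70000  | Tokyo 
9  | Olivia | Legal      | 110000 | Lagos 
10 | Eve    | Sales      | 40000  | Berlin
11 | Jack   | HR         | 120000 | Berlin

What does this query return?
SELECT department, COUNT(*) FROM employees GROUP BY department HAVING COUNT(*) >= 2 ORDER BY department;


Groups with count >= 2:
  Design: 3 -> PASS
  Legal: 2 -> PASS
  Research: 3 -> PASS
  HR: 1 -> filtered out
  Marketing: 1 -> filtered out
  Sales: 1 -> filtered out


3 groups:
Design, 3
Legal, 2
Research, 3


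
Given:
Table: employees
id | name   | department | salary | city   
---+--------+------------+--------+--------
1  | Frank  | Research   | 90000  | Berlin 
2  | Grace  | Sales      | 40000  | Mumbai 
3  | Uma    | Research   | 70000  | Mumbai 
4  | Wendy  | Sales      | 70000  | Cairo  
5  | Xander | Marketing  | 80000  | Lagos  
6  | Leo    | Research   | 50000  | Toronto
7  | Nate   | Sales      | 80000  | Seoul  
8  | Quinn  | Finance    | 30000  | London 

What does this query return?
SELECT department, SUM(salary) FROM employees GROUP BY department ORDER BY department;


Summing salary within each department:
  Finance: 30000 = 30000
  Marketing: 80000 = 80000
  Research: 90000 + 70000 + 50000 = 210000
  Sales: 40000 + 70000 + 80000 = 190000


4 groups:
Finance, 30000
Marketing, 80000
Research, 210000
Sales, 190000


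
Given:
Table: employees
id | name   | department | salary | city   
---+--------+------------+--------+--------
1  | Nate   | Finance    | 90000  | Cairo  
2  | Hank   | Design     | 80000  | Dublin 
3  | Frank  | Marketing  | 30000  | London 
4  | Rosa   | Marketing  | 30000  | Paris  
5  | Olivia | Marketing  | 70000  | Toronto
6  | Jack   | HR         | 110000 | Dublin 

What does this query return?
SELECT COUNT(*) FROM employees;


COUNT(*) counts all rows

6


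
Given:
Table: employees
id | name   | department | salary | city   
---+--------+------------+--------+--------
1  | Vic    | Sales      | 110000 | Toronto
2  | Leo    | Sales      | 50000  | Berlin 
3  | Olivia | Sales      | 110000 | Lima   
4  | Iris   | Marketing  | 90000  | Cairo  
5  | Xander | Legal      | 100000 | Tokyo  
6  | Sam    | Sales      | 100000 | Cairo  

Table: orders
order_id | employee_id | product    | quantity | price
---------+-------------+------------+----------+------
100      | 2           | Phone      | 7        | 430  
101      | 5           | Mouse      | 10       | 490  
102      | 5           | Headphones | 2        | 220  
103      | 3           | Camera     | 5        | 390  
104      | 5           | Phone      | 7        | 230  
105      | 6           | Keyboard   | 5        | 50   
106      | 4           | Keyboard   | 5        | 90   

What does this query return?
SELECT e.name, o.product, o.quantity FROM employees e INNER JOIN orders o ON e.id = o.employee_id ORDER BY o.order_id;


Joining employees.id = orders.employee_id:
  employee Leo (id=2) -> order Phone
  employee Xander (id=5) -> order Mouse
  employee Xander (id=5) -> order Headphones
  employee Olivia (id=3) -> order Camera
  employee Xander (id=5) -> order Phone
  employee Sam (id=6) -> order Keyboard
  employee Iris (id=4) -> order Keyboard


7 rows:
Leo, Phone, 7
Xander, Mouse, 10
Xander, Headphones, 2
Olivia, Camera, 5
Xander, Phone, 7
Sam, Keyboard, 5
Iris, Keyboard, 5


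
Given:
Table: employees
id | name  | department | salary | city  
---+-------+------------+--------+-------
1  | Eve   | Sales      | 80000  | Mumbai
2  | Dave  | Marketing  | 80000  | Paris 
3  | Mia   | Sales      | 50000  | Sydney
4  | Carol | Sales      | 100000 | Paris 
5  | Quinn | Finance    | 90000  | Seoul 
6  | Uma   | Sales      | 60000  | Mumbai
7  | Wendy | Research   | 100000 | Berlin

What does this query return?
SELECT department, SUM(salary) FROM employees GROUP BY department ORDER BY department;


Summing salary within each department:
  Finance: 90000 = 90000
  Marketing: 80000 = 80000
  Research: 100000 = 100000
  Sales: 80000 + 50000 + 100000 + 60000 = 290000


4 groups:
Finance, 90000
Marketing, 80000
Research, 100000
Sales, 290000


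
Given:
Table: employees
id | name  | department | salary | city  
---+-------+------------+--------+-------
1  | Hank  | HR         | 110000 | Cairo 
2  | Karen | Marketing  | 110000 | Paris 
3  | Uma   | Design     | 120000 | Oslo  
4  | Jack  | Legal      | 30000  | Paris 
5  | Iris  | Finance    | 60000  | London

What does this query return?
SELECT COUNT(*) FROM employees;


COUNT(*) counts all rows

5


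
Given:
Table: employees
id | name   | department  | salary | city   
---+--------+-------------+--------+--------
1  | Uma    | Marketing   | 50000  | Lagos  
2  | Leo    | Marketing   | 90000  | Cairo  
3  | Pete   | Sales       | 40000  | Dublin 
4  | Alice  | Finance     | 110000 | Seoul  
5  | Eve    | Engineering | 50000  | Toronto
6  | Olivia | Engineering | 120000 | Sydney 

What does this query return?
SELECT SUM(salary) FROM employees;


SUM(salary) = 50000 + 90000 + 40000 + 110000 + 50000 + 120000 = 460000

460000


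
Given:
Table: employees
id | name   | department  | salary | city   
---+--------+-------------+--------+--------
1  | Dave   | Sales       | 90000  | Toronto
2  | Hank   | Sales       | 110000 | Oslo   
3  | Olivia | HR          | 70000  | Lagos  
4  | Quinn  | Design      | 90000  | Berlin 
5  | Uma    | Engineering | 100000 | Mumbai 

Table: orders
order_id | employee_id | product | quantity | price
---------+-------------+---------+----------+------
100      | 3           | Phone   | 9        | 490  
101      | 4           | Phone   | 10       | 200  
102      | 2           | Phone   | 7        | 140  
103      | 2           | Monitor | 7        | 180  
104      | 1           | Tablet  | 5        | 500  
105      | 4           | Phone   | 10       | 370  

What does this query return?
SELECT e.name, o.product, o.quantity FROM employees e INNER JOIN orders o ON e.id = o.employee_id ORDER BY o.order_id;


Joining employees.id = orders.employee_id:
  employee Olivia (id=3) -> order Phone
  employee Quinn (id=4) -> order Phone
  employee Hank (id=2) -> order Phone
  employee Hank (id=2) -> order Monitor
  employee Dave (id=1) -> order Tablet
  employee Quinn (id=4) -> order Phone


6 rows:
Olivia, Phone, 9
Quinn, Phone, 10
Hank, Phone, 7
Hank, Monitor, 7
Dave, Tablet, 5
Quinn, Phone, 10


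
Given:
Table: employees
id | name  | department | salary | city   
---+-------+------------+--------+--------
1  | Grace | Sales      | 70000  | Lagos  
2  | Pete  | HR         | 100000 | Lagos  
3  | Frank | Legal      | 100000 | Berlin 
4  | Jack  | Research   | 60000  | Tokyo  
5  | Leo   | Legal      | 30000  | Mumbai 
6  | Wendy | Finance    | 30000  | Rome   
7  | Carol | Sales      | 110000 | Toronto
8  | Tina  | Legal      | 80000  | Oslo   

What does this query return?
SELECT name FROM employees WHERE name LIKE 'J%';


LIKE 'J%' matches names starting with 'J'
Matching: 1

1 rows:
Jack


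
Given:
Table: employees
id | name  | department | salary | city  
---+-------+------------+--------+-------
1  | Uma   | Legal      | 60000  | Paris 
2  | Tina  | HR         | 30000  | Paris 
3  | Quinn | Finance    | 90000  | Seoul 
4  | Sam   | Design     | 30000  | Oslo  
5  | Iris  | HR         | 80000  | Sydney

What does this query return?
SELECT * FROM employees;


SELECT * returns all 5 rows with all columns

5 rows:
1, Uma, Legal, 60000, Paris
2, Tina, HR, 30000, Paris
3, Quinn, Finance, 90000, Seoul
4, Sam, Design, 30000, Oslo
5, Iris, HR, 80000, Sydney


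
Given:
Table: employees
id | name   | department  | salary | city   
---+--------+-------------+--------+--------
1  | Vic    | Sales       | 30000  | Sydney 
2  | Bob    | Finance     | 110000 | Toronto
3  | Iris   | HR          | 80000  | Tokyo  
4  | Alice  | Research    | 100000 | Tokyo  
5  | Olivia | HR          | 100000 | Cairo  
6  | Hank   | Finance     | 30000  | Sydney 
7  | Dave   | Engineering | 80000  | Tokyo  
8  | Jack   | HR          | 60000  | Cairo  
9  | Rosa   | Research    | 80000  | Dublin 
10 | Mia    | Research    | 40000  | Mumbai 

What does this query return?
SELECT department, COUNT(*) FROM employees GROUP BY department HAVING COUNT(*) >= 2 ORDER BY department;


Groups with count >= 2:
  Finance: 2 -> PASS
  HR: 3 -> PASS
  Research: 3 -> PASS
  Engineering: 1 -> filtered out
  Sales: 1 -> filtered out


3 groups:
Finance, 2
HR, 3
Research, 3


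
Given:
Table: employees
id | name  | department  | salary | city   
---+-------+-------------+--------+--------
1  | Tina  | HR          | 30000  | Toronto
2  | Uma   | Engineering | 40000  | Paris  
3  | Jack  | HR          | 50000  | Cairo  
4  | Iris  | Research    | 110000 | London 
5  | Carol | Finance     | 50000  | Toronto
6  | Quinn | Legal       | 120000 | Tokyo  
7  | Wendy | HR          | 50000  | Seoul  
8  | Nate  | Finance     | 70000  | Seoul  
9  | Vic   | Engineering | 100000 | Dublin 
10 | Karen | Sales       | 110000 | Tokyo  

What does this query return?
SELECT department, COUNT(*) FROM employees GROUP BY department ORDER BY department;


Assigning each row to its department group:
  Tina -> HR
  Uma -> Engineering
  Jack -> HR
  Iris -> Research
  Carol -> Finance
  Quinn -> Legal
  Wendy -> HR
  Nate -> Finance
  Vic -> Engineering
  Karen -> Sales


6 groups:
Engineering, 2
Finance, 2
HR, 3
Legal, 1
Research, 1
Sales, 1


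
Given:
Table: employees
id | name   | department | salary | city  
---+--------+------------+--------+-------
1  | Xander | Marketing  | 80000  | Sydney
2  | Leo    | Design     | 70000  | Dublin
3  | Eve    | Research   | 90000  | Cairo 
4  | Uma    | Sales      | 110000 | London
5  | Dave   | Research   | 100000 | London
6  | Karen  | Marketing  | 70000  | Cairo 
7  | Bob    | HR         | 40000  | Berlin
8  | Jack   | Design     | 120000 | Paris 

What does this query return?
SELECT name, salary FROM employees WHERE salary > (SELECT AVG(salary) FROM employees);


Subquery: AVG(salary) = 85000.0
Filtering: salary > 85000.0
  Eve (90000) -> MATCH
  Uma (110000) -> MATCH
  Dave (100000) -> MATCH
  Jack (120000) -> MATCH


4 rows:
Eve, 90000
Uma, 110000
Dave, 100000
Jack, 120000


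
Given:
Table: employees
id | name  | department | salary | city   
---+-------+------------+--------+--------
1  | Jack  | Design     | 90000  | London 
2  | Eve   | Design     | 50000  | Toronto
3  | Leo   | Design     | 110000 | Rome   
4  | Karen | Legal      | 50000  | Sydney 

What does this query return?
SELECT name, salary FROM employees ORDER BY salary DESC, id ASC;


Sorting by salary DESC, then id ASC for ties

4 rows:
Leo, 110000
Jack, 90000
Eve, 50000
Karen, 50000


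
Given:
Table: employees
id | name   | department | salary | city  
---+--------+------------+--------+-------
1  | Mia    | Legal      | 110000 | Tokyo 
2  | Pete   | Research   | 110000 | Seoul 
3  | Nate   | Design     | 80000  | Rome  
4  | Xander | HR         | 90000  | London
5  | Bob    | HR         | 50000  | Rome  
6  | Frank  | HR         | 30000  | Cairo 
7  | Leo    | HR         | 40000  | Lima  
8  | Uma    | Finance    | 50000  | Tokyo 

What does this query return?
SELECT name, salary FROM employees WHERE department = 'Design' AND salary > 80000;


Filtering: department = 'Design' AND salary > 80000
Matching: 0 rows

Empty result set (0 rows)


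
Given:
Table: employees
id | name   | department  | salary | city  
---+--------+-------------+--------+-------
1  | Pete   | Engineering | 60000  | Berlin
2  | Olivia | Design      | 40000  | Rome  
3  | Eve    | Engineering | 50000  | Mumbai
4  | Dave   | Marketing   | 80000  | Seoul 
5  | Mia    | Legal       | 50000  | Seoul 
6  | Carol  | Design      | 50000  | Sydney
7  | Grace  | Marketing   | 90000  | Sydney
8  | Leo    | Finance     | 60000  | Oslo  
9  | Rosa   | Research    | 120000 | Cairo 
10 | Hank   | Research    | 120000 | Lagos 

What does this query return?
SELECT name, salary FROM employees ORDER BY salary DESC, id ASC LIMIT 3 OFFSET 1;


Sort by salary DESC (id ASC tiebreak), then skip 1 and take 3
Rows 2 through 4

3 rows:
Hank, 120000
Grace, 90000
Dave, 80000


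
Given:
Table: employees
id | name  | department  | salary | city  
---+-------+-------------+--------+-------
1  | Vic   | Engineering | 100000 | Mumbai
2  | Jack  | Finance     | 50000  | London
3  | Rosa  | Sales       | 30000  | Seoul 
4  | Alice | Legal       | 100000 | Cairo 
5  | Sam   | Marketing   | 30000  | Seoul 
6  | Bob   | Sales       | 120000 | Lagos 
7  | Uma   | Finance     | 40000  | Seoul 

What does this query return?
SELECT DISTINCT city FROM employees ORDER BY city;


All 'city' values (row order): Mumbai, London, Seoul, Cairo, Seoul, Lagos, Seoul
Removing duplicates leaves 5 unique value(s).

5 values:
Cairo
Lagos
London
Mumbai
Seoul


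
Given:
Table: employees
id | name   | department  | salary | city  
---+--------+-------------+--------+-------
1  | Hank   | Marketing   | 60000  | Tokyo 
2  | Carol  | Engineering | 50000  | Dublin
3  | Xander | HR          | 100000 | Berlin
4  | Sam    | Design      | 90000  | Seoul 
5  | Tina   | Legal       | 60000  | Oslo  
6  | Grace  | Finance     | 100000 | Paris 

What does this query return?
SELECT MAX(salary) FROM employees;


Salaries: 60000, 50000, 100000, 90000, 60000, 100000
MAX = 100000

100000


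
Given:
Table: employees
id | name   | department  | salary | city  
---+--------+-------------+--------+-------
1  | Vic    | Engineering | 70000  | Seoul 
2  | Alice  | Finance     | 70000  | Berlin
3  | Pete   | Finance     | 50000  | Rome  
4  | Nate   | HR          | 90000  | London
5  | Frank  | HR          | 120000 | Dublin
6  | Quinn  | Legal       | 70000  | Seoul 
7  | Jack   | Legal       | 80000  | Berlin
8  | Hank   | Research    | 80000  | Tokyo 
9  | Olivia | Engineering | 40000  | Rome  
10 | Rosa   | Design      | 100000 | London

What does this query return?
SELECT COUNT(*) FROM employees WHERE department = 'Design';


Counting rows where department = 'Design'
  Rosa -> MATCH


1


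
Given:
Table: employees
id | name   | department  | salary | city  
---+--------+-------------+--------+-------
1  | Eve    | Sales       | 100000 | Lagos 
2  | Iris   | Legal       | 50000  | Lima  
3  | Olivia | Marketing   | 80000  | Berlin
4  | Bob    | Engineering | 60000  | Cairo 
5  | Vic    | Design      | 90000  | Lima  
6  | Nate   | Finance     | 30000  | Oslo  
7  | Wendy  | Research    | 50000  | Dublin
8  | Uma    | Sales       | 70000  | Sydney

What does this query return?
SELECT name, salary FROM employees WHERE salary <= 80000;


Filtering: salary <= 80000
Matching: 6 rows

6 rows:
Iris, 50000
Olivia, 80000
Bob, 60000
Nate, 30000
Wendy, 50000
Uma, 70000


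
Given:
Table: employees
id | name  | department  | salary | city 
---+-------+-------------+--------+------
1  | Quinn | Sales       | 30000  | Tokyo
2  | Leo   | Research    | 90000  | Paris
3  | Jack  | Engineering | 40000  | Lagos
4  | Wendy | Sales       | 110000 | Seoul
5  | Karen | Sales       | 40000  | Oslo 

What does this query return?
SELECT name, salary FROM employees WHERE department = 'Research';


Filtering: department = 'Research'
Matching rows: 1

1 rows:
Leo, 90000


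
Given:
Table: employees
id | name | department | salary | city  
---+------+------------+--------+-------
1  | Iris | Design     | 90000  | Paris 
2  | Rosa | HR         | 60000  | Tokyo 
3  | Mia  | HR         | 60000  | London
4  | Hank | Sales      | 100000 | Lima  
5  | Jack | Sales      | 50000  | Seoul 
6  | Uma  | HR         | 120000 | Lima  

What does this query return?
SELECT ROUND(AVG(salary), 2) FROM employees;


SUM(salary) = 480000
COUNT = 6
ROUND(AVG, 2) = ROUND(480000 / 6, 2) = 80000.0

80000.0


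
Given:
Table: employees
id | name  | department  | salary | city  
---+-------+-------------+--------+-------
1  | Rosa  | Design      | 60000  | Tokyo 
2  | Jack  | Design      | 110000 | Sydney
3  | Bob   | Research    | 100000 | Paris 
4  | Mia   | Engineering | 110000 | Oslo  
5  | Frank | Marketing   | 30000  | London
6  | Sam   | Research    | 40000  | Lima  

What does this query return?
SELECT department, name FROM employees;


Projecting columns: department, name

6 rows:
Design, Rosa
Design, Jack
Research, Bob
Engineering, Mia
Marketing, Frank
Research, Sam


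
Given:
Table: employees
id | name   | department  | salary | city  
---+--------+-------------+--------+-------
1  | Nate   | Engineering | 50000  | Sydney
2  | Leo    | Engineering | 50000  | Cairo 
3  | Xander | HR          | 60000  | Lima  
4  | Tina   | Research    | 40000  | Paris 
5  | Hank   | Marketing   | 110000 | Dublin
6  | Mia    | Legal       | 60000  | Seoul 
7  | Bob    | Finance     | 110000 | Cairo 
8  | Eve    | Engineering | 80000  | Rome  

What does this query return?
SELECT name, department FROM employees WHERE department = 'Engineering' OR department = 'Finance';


Filtering: department = 'Engineering' OR 'Finance'
Matching: 4 rows

4 rows:
Nate, Engineering
Leo, Engineering
Bob, Finance
Eve, Engineering


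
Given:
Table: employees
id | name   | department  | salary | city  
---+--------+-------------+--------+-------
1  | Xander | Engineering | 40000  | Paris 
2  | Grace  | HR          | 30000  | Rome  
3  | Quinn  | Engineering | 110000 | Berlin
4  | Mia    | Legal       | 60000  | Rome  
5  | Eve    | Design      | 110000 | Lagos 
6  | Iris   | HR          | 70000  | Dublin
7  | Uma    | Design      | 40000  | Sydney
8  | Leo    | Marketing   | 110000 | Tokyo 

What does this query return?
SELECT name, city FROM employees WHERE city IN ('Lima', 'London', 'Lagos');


Filtering: city IN ('Lima', 'London', 'Lagos')
Matching: 1 rows

1 rows:
Eve, Lagos


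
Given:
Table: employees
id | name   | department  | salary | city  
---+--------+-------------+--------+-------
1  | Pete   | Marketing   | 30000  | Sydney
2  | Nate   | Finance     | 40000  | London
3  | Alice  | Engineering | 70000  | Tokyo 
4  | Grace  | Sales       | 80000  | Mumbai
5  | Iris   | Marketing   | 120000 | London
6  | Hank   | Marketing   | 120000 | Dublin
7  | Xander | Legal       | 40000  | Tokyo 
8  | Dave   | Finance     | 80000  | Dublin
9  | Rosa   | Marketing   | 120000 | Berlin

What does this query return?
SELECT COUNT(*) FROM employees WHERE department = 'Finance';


Counting rows where department = 'Finance'
  Nate -> MATCH
  Dave -> MATCH


2


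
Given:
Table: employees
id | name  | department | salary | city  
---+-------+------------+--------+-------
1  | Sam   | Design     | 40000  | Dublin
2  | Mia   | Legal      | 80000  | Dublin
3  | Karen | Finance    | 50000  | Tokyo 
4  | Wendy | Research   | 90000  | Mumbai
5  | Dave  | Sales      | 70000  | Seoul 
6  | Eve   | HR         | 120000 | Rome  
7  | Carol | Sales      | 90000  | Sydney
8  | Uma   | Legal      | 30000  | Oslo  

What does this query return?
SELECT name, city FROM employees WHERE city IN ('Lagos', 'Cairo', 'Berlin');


Filtering: city IN ('Lagos', 'Cairo', 'Berlin')
Matching: 0 rows

Empty result set (0 rows)


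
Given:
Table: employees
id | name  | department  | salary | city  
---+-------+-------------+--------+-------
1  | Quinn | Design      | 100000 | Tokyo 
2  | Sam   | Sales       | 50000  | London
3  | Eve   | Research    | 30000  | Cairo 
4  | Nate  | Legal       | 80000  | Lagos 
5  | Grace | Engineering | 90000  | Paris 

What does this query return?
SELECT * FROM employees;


SELECT * returns all 5 rows with all columns

5 rows:
1, Quinn, Design, 100000, Tokyo
2, Sam, Sales, 50000, London
3, Eve, Research, 30000, Cairo
4, Nate, Legal, 80000, Lagos
5, Grace, Engineering, 90000, Paris


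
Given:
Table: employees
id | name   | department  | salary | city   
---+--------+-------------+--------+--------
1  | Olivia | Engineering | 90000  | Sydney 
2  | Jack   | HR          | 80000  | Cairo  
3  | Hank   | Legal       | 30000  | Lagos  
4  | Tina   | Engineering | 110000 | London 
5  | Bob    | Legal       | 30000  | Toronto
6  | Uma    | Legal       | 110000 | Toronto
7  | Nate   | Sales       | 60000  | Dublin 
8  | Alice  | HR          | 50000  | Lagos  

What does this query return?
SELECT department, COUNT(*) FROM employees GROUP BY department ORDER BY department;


Assigning each row to its department group:
  Olivia -> Engineering
  Jack -> HR
  Hank -> Legal
  Tina -> Engineering
  Bob -> Legal
  Uma -> Legal
  Nate -> Sales
  Alice -> HR


4 groups:
Engineering, 2
HR, 2
Legal, 3
Sales, 1


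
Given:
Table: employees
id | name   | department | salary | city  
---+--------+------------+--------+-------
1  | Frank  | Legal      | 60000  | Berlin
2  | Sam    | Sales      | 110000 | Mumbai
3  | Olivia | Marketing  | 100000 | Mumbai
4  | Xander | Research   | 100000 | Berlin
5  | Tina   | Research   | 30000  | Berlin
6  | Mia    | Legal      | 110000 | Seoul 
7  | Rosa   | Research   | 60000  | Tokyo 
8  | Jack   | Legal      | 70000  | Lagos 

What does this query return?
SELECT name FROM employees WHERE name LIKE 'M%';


LIKE 'M%' matches names starting with 'M'
Matching: 1

1 rows:
Mia


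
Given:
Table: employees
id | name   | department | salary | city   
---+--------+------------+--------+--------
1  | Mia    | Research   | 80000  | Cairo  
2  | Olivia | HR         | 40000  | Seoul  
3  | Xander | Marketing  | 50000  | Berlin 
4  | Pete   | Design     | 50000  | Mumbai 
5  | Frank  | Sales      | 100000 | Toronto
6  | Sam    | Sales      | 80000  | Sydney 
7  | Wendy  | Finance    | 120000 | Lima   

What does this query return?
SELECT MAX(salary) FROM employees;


Salaries: 80000, 40000, 50000, 50000, 100000, 80000, 120000
MAX = 120000

120000
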